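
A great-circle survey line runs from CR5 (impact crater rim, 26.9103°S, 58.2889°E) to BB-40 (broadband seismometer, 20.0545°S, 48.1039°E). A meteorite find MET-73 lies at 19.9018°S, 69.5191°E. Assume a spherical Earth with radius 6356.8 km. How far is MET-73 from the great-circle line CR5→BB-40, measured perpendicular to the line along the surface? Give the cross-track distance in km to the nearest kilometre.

1261 km

δ₁₃ = central angle CR5→MET-73 = 0.217343 rad  (haversine)
θ₁₃ = bearing CR5→MET-73 = 58.126°,  θ₁₂ = bearing CR5→BB-40 = 304.150°
dₓₜ = R·arcsin(sin δ₁₃ · sin(θ₁₃ − θ₁₂)) = 6356.8·arcsin(0.21564·sin(-246.024°)) = 1260.728 km
|dₓₜ| = 1260.728 km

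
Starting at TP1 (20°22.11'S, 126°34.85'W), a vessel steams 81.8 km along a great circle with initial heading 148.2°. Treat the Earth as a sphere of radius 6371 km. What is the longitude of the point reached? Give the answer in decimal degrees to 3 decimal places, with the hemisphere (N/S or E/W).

TP1: φ = -20.36850°, λ = -126.58083°
δ = d/R = 81.8/6371 = 0.012839 rad
φ₂ = arcsin(sin φ₁ cos δ + cos φ₁ sin δ cos θ)
   = arcsin(-0.34806·0.99992 + 0.93747·0.01284·-0.84989) = -20.99323°
λ₂ = λ₁ + atan2(sin θ sin δ cos φ₁, cos δ − sin φ₁ sin φ₂) = -126.16563°

126.166°W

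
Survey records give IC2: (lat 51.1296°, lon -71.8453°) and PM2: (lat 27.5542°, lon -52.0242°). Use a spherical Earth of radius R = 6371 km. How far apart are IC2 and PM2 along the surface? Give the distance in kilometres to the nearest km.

3105 km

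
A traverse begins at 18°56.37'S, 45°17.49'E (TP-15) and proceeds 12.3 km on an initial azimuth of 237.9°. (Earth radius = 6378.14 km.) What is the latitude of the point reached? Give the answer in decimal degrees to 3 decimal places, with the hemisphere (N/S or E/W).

18.998°S

TP-15: φ = -18.93950°, λ = +45.29150°
δ = d/R = 12.3/6378.14 = 0.001928 rad
φ₂ = arcsin(sin φ₁ cos δ + cos φ₁ sin δ cos θ)
   = arcsin(-0.32457·1.00000 + 0.94586·0.00193·-0.53140) = -18.99819°
λ₂ = λ₁ + atan2(sin θ sin δ cos φ₁, cos δ − sin φ₁ sin φ₂) = 45.19251°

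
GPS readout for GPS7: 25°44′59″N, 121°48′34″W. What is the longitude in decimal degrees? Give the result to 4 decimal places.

121° + 48′/60 + 34″/3600 = 121 + 0.80000 + 0.00944 = 121.8094°

121.8094°W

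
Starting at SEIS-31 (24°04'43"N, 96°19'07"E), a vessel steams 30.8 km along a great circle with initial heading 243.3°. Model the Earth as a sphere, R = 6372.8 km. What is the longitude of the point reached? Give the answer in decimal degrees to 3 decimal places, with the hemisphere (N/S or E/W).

SEIS-31: φ = +24.07861°, λ = +96.31861°
δ = d/R = 30.8/6372.8 = 0.004833 rad
φ₂ = arcsin(sin φ₁ cos δ + cos φ₁ sin δ cos θ)
   = arcsin(0.40799·0.99999 + 0.91299·0.00483·-0.44932) = 23.95395°
λ₂ = λ₁ + atan2(sin θ sin δ cos φ₁, cos δ − sin φ₁ sin φ₂) = 96.04791°

96.048°E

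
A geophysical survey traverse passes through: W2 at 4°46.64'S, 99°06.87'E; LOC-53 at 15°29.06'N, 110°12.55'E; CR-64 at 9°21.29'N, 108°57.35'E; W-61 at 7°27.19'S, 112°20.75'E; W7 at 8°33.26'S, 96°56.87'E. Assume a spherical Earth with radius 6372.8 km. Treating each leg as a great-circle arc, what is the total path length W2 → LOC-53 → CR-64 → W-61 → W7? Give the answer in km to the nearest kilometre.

W2: φ = -4.77733°, λ = +99.11450°
LOC-53: φ = +15.48433°, λ = +110.20917°
CR-64: φ = +9.35483°, λ = +108.95583°
W-61: φ = -7.45317°, λ = +112.34583°
W7: φ = -8.55433°, λ = +96.94783°
W2→LOC-53: c = 0.402276 rad, d = 2563.62 km
LOC-53→CR-64: c = 0.109090 rad, d = 695.21 km
CR-64→W-61: c = 0.299218 rad, d = 1906.86 km
W-61→W7: c = 0.266801 rad, d = 1700.27 km
Total = 2563.62 + 695.21 + 1906.86 + 1700.27 = 6865.96 km

6866 km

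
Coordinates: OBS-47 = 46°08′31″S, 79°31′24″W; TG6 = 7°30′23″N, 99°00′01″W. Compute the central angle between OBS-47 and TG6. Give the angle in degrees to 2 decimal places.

OBS-47: φ = -46.14194°, λ = -79.52333°
TG6: φ = +7.50639°, λ = -99.00028°
Δφ = 53.6483°,  Δλ = -19.4769°
a = sin²(Δφ/2) + cos φ₁ cos φ₂ sin²(Δλ/2) = 0.223285
c = 2·arcsin(√a) = 0.984319 rad = 56.3973°

56.40°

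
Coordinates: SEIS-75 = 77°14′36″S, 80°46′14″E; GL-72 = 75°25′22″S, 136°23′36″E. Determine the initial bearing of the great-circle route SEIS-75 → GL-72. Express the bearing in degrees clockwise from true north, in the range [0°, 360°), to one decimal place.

SEIS-75: φ = -77.24333°, λ = +80.77056°
GL-72: φ = -75.42278°, λ = +136.39333°
Δλ = 55.6228°
y = sin Δλ · cos φ₂ = 0.207725
x = cos φ₁ sin φ₂ − sin φ₁ cos φ₂ cos Δλ = -0.075100
θ = atan2(y, x) = 109.8767° → 109.8767° (mod 360°)

109.9°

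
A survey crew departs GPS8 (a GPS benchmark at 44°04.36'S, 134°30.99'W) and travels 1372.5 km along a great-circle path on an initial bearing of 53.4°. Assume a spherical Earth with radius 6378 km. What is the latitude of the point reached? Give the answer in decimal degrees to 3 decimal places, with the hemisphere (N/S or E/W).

GPS8: φ = -44.07267°, λ = -134.51650°
δ = d/R = 1372.5/6378 = 0.215193 rad
φ₂ = arcsin(sin φ₁ cos δ + cos φ₁ sin δ cos θ)
   = arcsin(-0.69557·0.97694 + 0.71846·0.21354·0.59622) = -36.01919°
λ₂ = λ₁ + atan2(sin θ sin δ cos φ₁, cos δ − sin φ₁ sin φ₂) = -122.27978°

36.019°S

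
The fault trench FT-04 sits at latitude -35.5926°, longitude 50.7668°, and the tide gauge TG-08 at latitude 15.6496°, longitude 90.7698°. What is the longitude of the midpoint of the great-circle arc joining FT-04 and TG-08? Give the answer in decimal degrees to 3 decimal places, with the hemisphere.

Bx = cos φ₂ cos Δλ = 0.737614,  By = cos φ₂ sin Δλ = 0.618998
φₘ = atan2(sin φ₁ + sin φ₂, √((cos φ₁ + Bx)² + By²)) = -10.59260°
λₘ = λ₁ + atan2(By, cos φ₁ + Bx) = 72.52621°

72.526°E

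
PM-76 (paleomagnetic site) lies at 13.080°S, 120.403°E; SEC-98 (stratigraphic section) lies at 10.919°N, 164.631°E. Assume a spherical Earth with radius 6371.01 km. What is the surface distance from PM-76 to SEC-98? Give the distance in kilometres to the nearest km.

5562 km

Δφ = 23.9990°,  Δλ = 44.2280°
a = sin²(Δφ/2) + cos φ₁ cos φ₂ sin²(Δλ/2) = 0.178763
c = 2·arcsin(√a) = 0.873074 rad = 50.0234°
d = R·c = 6371.01 × 0.873074 = 5562.4 km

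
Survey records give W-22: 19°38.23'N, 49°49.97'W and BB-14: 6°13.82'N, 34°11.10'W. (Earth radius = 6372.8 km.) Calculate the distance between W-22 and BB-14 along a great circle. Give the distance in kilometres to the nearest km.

2255 km

W-22: φ = +19.63717°, λ = -49.83283°
BB-14: φ = +6.23033°, λ = -34.18500°
Δφ = -13.4068°,  Δλ = 15.6478°
a = sin²(Δφ/2) + cos φ₁ cos φ₂ sin²(Δλ/2) = 0.030976
c = 2·arcsin(√a) = 0.353844 rad = 20.2738°
d = R·c = 6372.8 × 0.353844 = 2255.0 km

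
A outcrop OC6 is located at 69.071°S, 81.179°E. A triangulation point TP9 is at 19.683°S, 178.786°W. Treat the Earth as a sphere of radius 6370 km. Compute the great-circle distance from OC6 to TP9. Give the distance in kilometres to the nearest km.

Δφ = 49.3880°,  Δλ = 100.0350°
a = sin²(Δφ/2) + cos φ₁ cos φ₂ sin²(Δλ/2) = 0.372006
c = 2·arcsin(√a) = 1.311928 rad = 75.1679°
d = R·c = 6370 × 1.311928 = 8357.0 km

8357 km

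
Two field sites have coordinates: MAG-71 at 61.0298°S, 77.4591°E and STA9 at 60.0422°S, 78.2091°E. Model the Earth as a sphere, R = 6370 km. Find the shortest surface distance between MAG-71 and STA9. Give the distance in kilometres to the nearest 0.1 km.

Δφ = 0.9876°,  Δλ = 0.7500°
a = sin²(Δφ/2) + cos φ₁ cos φ₂ sin²(Δλ/2) = 0.000085
c = 2·arcsin(√a) = 0.018400 rad = 1.0542°
d = R·c = 6370 × 0.018400 = 117.2 km

117.2 km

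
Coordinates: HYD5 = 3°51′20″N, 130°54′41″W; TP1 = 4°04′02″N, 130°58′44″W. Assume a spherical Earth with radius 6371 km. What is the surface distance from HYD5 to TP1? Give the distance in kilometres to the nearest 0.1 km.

HYD5: φ = +3.85556°, λ = -130.91139°
TP1: φ = +4.06722°, λ = -130.97889°
Δφ = 0.2117°,  Δλ = -0.0675°
a = sin²(Δφ/2) + cos φ₁ cos φ₂ sin²(Δλ/2) = 0.000004
c = 2·arcsin(√a) = 0.003877 rad = 0.2221°
d = R·c = 6371 × 0.003877 = 24.7 km

24.7 km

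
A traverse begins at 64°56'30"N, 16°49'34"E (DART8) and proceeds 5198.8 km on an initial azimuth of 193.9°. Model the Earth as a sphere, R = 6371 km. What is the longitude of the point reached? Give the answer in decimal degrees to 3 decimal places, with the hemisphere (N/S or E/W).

6.178°E

DART8: φ = +64.94167°, λ = +16.82611°
δ = d/R = 5198.8/6371 = 0.816010 rad
φ₂ = arcsin(sin φ₁ cos δ + cos φ₁ sin δ cos θ)
   = arcsin(0.90588·0.68513 + 0.42354·0.72842·-0.97072) = 18.73345°
λ₂ = λ₁ + atan2(sin θ sin δ cos φ₁, cos δ − sin φ₁ sin φ₂) = 6.17808°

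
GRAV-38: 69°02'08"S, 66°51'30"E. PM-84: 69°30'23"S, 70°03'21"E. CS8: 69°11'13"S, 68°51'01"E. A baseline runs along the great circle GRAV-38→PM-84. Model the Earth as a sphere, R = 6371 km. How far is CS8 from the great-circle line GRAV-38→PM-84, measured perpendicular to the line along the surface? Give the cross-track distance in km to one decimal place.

15.6 km

GRAV-38: φ = -69.03556°, λ = +66.85833°
PM-84: φ = -69.50639°, λ = +70.05583°
CS8: φ = -69.18694°, λ = +68.85028°
δ₁₃ = central angle GRAV-38→CS8 = 0.012674 rad  (haversine)
θ₁₃ = bearing GRAV-38→CS8 = 102.962°,  θ₁₂ = bearing GRAV-38→PM-84 = 114.078°
dₓₜ = R·arcsin(sin δ₁₃ · sin(θ₁₃ − θ₁₂)) = 6371·arcsin(0.01267·sin(-11.116°)) = -15.567 km
|dₓₜ| = 15.567 km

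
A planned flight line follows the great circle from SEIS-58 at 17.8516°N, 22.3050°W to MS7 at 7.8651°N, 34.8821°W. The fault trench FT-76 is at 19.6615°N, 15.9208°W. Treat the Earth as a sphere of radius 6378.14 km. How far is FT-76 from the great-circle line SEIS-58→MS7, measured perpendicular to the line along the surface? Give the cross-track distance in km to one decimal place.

δ₁₃ = central angle SEIS-58→FT-76 = 0.110124 rad  (haversine)
θ₁₃ = bearing SEIS-58→FT-76 = 72.322°,  θ₁₂ = bearing SEIS-58→MS7 = 232.398°
dₓₜ = R·arcsin(sin δ₁₃ · sin(θ₁₃ − θ₁₂)) = 6378.14·arcsin(0.10990·sin(-160.076°)) = -238.931 km
|dₓₜ| = 238.931 km

238.9 km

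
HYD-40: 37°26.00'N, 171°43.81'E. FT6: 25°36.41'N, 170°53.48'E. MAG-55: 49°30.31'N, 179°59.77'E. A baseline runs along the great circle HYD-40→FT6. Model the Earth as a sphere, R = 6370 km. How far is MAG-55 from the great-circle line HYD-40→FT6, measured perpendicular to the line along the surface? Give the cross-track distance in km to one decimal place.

HYD-40: φ = +37.43333°, λ = +171.73017°
FT6: φ = +25.60683°, λ = +170.89133°
MAG-55: φ = +49.50517°, λ = +179.99617°
δ₁₃ = central angle HYD-40→MAG-55 = 0.234936 rad  (haversine)
θ₁₃ = bearing HYD-40→MAG-55 = 23.645°,  θ₁₂ = bearing HYD-40→FT6 = 183.687°
dₓₜ = R·arcsin(sin δ₁₃ · sin(θ₁₃ − θ₁₂)) = 6370·arcsin(0.23278·sin(-160.042°)) = -506.669 km
|dₓₜ| = 506.669 km

506.7 km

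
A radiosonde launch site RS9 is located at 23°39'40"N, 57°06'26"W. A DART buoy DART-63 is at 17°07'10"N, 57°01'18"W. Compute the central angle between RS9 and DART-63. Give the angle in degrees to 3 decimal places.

6.542°

RS9: φ = +23.66111°, λ = -57.10722°
DART-63: φ = +17.11944°, λ = -57.02167°
Δφ = -6.5417°,  Δλ = 0.0856°
a = sin²(Δφ/2) + cos φ₁ cos φ₂ sin²(Δλ/2) = 0.003256
c = 2·arcsin(√a) = 0.114182 rad = 6.5422°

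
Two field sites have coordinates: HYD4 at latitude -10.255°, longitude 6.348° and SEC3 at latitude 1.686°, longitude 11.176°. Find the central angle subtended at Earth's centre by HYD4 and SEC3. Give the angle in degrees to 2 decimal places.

Δφ = 11.9410°,  Δλ = 4.8280°
a = sin²(Δφ/2) + cos φ₁ cos φ₂ sin²(Δλ/2) = 0.012564
c = 2·arcsin(√a) = 0.224654 rad = 12.8717°

12.87°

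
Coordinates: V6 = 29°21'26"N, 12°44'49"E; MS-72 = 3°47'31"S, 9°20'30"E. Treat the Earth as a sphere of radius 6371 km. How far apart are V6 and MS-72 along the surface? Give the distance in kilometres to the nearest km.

3704 km

V6: φ = +29.35722°, λ = +12.74694°
MS-72: φ = -3.79194°, λ = +9.34167°
Δφ = -33.1492°,  Δλ = -3.4053°
a = sin²(Δφ/2) + cos φ₁ cos φ₂ sin²(Δλ/2) = 0.082143
c = 2·arcsin(√a) = 0.581364 rad = 33.3097°
d = R·c = 6371 × 0.581364 = 3703.9 km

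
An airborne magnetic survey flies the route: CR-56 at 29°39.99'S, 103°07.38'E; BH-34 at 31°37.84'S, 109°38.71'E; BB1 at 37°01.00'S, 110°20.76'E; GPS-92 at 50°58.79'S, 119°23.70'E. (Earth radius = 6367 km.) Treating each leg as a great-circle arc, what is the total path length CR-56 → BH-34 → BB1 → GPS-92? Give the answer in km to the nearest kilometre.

CR-56: φ = -29.66650°, λ = +103.12300°
BH-34: φ = -31.63067°, λ = +109.64517°
BB1: φ = -37.01667°, λ = +110.34600°
GPS-92: φ = -50.97983°, λ = +119.39500°
CR-56→BH-34: c = 0.103736 rad, d = 660.49 km
BH-34→BB1: c = 0.094544 rad, d = 601.96 km
BB1→GPS-92: c = 0.268407 rad, d = 1708.95 km
Total = 660.49 + 601.96 + 1708.95 = 2971.40 km

2971 km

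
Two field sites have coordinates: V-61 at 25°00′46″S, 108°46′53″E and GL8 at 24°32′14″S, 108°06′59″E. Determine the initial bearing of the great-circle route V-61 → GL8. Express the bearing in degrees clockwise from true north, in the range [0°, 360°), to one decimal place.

308.1°

V-61: φ = -25.01278°, λ = +108.78139°
GL8: φ = -24.53722°, λ = +108.11639°
Δλ = -0.6650°
y = sin Δλ · cos φ₂ = -0.010558
x = cos φ₁ sin φ₂ − sin φ₁ cos φ₂ cos Δλ = 0.008274
θ = atan2(y, x) = -51.9153° → 308.0847° (mod 360°)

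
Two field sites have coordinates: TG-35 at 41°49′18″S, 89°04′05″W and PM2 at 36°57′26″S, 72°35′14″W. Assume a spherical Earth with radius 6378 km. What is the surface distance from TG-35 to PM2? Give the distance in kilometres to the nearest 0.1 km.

TG-35: φ = -41.82167°, λ = -89.06806°
PM2: φ = -36.95722°, λ = -72.58722°
Δφ = 4.8644°,  Δλ = 16.4808°
a = sin²(Δφ/2) + cos φ₁ cos φ₂ sin²(Δλ/2) = 0.014034
c = 2·arcsin(√a) = 0.237488 rad = 13.6071°
d = R·c = 6378 × 0.237488 = 1514.7 km

1514.7 km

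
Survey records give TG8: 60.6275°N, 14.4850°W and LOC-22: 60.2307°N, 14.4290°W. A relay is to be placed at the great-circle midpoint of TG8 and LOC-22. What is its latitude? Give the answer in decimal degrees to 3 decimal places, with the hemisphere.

60.429°N

Bx = cos φ₂ cos Δλ = 0.496509,  By = cos φ₂ sin Δλ = 0.000485
φₘ = atan2(sin φ₁ + sin φ₂, √((cos φ₁ + Bx)² + By²)) = 60.42910°
λₘ = λ₁ + atan2(By, cos φ₁ + Bx) = -14.45683°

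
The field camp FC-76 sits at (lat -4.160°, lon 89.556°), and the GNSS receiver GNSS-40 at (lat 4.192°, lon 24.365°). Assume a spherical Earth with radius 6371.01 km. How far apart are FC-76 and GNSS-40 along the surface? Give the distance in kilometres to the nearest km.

Δφ = 8.3520°,  Δλ = -65.1910°
a = sin²(Δφ/2) + cos φ₁ cos φ₂ sin²(Δλ/2) = 0.293967
c = 2·arcsin(√a) = 1.146075 rad = 65.6653°
d = R·c = 6371.01 × 1.146075 = 7301.7 km

7302 km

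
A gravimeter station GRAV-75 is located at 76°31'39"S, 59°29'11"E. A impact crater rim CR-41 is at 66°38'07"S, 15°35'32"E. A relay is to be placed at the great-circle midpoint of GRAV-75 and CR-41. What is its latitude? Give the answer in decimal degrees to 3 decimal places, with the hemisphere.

72.747°S

GRAV-75: φ = -76.52750°, λ = +59.48639°
CR-41: φ = -66.63528°, λ = +15.59222°
Bx = cos φ₂ cos Δλ = 0.285786,  By = cos φ₂ sin Δλ = -0.274962
φₘ = atan2(sin φ₁ + sin φ₂, √((cos φ₁ + Bx)² + By²)) = -72.74669°
λₘ = λ₁ + atan2(By, cos φ₁ + Bx) = 31.56135°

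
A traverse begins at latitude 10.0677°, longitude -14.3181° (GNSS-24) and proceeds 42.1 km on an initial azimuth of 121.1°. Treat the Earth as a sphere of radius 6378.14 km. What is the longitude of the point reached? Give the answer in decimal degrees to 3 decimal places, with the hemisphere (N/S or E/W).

δ = d/R = 42.1/6378.14 = 0.006601 rad
φ₂ = arcsin(sin φ₁ cos δ + cos φ₁ sin δ cos θ)
   = arcsin(0.17481·0.99998 + 0.98460·0.00660·-0.51653) = 9.87219°
λ₂ = λ₁ + atan2(sin θ sin δ cos φ₁, cos δ − sin φ₁ sin φ₂) = -13.98940°

13.989°W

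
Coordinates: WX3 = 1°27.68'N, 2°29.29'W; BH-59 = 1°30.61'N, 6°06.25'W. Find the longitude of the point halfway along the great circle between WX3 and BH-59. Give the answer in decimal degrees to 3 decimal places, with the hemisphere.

4.296°W

WX3: φ = +1.46133°, λ = -2.48817°
BH-59: φ = +1.51017°, λ = -6.10417°
Bx = cos φ₂ cos Δλ = 0.997663,  By = cos φ₂ sin Δλ = -0.063047
φₘ = atan2(sin φ₁ + sin φ₂, √((cos φ₁ + Bx)² + By²)) = 1.48649°
λₘ = λ₁ + atan2(By, cos φ₁ + Bx) = -4.29615°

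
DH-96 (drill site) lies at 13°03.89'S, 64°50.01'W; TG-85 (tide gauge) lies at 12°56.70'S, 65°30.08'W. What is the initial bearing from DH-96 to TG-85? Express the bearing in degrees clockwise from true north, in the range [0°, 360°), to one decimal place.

280.4°

DH-96: φ = -13.06483°, λ = -64.83350°
TG-85: φ = -12.94500°, λ = -65.50133°
Δλ = -0.6678°
y = sin Δλ · cos φ₂ = -0.011359
x = cos φ₁ sin φ₂ − sin φ₁ cos φ₂ cos Δλ = 0.002077
θ = atan2(y, x) = -79.6406° → 280.3594° (mod 360°)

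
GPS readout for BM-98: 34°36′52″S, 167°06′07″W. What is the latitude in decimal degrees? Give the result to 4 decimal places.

34° + 36′/60 + 52″/3600 = 34 + 0.60000 + 0.01444 = 34.6144°

34.6144°S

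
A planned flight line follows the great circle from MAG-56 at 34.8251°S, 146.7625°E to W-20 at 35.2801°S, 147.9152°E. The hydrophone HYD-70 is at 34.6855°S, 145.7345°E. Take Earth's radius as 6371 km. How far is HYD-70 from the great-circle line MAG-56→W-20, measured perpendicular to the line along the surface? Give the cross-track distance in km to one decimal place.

27.8 km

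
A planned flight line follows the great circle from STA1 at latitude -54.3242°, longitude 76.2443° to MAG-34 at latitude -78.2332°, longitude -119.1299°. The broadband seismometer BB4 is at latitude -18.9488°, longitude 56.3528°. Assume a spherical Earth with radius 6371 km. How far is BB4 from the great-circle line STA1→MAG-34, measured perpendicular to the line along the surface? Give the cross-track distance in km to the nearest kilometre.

1819 km

δ₁₃ = central angle STA1→BB4 = 0.672178 rad  (haversine)
θ₁₃ = bearing STA1→BB4 = 328.883°,  θ₁₂ = bearing STA1→MAG-34 = 175.768°
dₓₜ = R·arcsin(sin δ₁₃ · sin(θ₁₃ − θ₁₂)) = 6371·arcsin(0.62269·sin(153.115°)) = 1818.581 km
|dₓₜ| = 1818.581 km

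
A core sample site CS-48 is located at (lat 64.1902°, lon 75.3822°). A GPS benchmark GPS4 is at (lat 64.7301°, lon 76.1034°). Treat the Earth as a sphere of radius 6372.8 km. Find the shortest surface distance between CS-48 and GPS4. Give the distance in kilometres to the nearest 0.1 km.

69.3 km

Δφ = 0.5399°,  Δλ = 0.7212°
a = sin²(Δφ/2) + cos φ₁ cos φ₂ sin²(Δλ/2) = 0.000030
c = 2·arcsin(√a) = 0.010874 rad = 0.6230°
d = R·c = 6372.8 × 0.010874 = 69.3 km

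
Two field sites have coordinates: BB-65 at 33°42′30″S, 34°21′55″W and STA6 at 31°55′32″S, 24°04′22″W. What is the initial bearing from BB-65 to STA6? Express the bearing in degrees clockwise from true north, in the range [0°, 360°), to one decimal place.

81.2°

BB-65: φ = -33.70833°, λ = -34.36528°
STA6: φ = -31.92556°, λ = -24.07278°
Δλ = 10.2925°
y = sin Δλ · cos φ₂ = 0.151647
x = cos φ₁ sin φ₂ − sin φ₁ cos φ₂ cos Δλ = 0.023531
θ = atan2(y, x) = 81.1798° → 81.1798° (mod 360°)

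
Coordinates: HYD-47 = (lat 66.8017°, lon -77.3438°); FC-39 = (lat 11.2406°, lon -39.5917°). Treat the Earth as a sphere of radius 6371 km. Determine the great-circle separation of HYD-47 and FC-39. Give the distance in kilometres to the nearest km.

Δφ = -55.5611°,  Δλ = 37.7521°
a = sin²(Δφ/2) + cos φ₁ cos φ₂ sin²(Δλ/2) = 0.257675
c = 2·arcsin(√a) = 1.064834 rad = 61.0105°
d = R·c = 6371 × 1.064834 = 6784.1 km

6784 km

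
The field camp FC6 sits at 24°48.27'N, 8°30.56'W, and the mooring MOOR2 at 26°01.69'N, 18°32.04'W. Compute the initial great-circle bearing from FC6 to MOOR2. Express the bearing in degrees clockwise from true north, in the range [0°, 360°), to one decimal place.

279.8°

FC6: φ = +24.80450°, λ = -8.50933°
MOOR2: φ = +26.02817°, λ = -18.53400°
Δλ = -10.0247°
y = sin Δλ · cos φ₂ = -0.156417
x = cos φ₁ sin φ₂ − sin φ₁ cos φ₂ cos Δλ = 0.027111
θ = atan2(y, x) = -80.1670° → 279.8330° (mod 360°)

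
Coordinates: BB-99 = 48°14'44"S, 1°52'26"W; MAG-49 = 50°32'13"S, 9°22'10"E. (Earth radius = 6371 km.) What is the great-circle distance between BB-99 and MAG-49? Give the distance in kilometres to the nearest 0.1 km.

BB-99: φ = -48.24556°, λ = -1.87389°
MAG-49: φ = -50.53694°, λ = +9.36944°
Δφ = -2.2914°,  Δλ = 11.2433°
a = sin²(Δφ/2) + cos φ₁ cos φ₂ sin²(Δλ/2) = 0.004461
c = 2·arcsin(√a) = 0.133687 rad = 7.6597°
d = R·c = 6371 × 0.133687 = 851.7 km

851.7 km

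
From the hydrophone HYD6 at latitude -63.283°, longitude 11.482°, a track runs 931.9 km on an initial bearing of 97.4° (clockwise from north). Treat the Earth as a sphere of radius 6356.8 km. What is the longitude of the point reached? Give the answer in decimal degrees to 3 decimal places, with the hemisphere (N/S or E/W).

δ = d/R = 931.9/6356.8 = 0.146599 rad
φ₂ = arcsin(sin φ₁ cos δ + cos φ₁ sin δ cos θ)
   = arcsin(-0.89324·0.98927 + 0.44958·0.14607·-0.12880) = -63.14025°
λ₂ = λ₁ + atan2(sin θ sin δ cos φ₁, cos δ − sin φ₁ sin φ₂) = 30.18230°

30.182°E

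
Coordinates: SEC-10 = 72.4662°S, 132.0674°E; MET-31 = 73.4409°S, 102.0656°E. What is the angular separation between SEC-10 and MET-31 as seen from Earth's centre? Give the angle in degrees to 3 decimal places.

8.754°

Δφ = -0.9747°,  Δλ = -30.0018°
a = sin²(Δφ/2) + cos φ₁ cos φ₂ sin²(Δλ/2) = 0.005825
c = 2·arcsin(√a) = 0.152788 rad = 8.7541°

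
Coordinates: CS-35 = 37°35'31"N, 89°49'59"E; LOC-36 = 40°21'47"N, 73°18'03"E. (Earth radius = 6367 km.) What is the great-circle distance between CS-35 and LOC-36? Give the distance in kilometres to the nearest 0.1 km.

CS-35: φ = +37.59194°, λ = +89.83306°
LOC-36: φ = +40.36306°, λ = +73.30083°
Δφ = 2.7711°,  Δλ = -16.5322°
a = sin²(Δφ/2) + cos φ₁ cos φ₂ sin²(Δλ/2) = 0.013064
c = 2·arcsin(√a) = 0.229099 rad = 13.1264°
d = R·c = 6367 × 0.229099 = 1458.7 km

1458.7 km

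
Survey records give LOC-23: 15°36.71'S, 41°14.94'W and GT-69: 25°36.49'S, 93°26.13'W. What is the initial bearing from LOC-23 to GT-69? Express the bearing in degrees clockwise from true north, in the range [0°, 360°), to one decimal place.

249.4°

LOC-23: φ = -15.61183°, λ = -41.24900°
GT-69: φ = -25.60817°, λ = -93.43550°
Δλ = -52.1865°
y = sin Δλ · cos φ₂ = -0.712409
x = cos φ₁ sin φ₂ − sin φ₁ cos φ₂ cos Δλ = -0.267481
θ = atan2(y, x) = -110.5792° → 249.4208° (mod 360°)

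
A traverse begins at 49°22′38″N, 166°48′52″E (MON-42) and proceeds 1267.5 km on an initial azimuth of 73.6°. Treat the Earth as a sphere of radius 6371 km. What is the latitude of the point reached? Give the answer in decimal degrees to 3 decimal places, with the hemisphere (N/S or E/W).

MON-42: φ = +49.37722°, λ = +166.81444°
δ = d/R = 1267.5/6371 = 0.198948 rad
φ₂ = arcsin(sin φ₁ cos δ + cos φ₁ sin δ cos θ)
   = arcsin(0.75901·0.98027 + 0.65108·0.19764·0.28234) = 51.29465°
λ₂ = λ₁ + atan2(sin θ sin δ cos φ₁, cos δ − sin φ₁ sin φ₂) = -175.53548°

51.295°N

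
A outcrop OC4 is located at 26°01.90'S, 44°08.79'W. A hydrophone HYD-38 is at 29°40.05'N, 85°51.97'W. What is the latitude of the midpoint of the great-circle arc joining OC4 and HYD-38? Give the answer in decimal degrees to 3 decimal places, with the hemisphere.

1.945°N

OC4: φ = -26.03167°, λ = -44.14650°
HYD-38: φ = +29.66750°, λ = -85.86617°
Bx = cos φ₂ cos Δλ = 0.648565,  By = cos φ₂ sin Δλ = -0.578250
φₘ = atan2(sin φ₁ + sin φ₂, √((cos φ₁ + Bx)² + By²)) = 1.94530°
λₘ = λ₁ + atan2(By, cos φ₁ + Bx) = -64.64021°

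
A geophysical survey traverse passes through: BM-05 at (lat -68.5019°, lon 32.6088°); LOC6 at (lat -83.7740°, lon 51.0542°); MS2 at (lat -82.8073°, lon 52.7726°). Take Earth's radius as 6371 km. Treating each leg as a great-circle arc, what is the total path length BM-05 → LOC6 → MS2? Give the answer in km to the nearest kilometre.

BM-05→LOC6: c = 0.274193 rad, d = 1746.88 km
LOC6→MS2: c = 0.017230 rad, d = 109.77 km
Total = 1746.88 + 109.77 = 1856.66 km

1857 km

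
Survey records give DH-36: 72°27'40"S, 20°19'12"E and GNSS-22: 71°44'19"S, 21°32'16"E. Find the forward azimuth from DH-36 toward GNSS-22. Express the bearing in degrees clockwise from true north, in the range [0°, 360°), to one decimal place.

DH-36: φ = -72.46111°, λ = +20.32000°
GNSS-22: φ = -71.73861°, λ = +21.53778°
Δλ = 1.2178°
y = sin Δλ · cos φ₂ = 0.006660
x = cos φ₁ sin φ₂ − sin φ₁ cos φ₂ cos Δλ = 0.012542
θ = atan2(y, x) = 27.9671° → 27.9671° (mod 360°)

28.0°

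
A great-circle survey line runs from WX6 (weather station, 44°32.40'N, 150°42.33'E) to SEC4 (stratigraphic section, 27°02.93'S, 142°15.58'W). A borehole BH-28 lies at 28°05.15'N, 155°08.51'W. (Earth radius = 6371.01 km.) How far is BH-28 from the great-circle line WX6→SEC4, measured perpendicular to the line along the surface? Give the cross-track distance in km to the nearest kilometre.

WX6: φ = +44.54000°, λ = +150.70550°
SEC4: φ = -27.04883°, λ = -142.25967°
BH-28: φ = +28.08583°, λ = -155.14183°
δ₁₃ = central angle WX6→BH-28 = 0.797529 rad  (haversine)
θ₁₃ = bearing WX6→BH-28 = 92.149°,  θ₁₂ = bearing WX6→SEC4 = 124.702°
dₓₜ = R·arcsin(sin δ₁₃ · sin(θ₁₃ − θ₁₂)) = 6371.01·arcsin(0.71563·sin(-32.554°)) = -2518.381 km
|dₓₜ| = 2518.381 km

2518 km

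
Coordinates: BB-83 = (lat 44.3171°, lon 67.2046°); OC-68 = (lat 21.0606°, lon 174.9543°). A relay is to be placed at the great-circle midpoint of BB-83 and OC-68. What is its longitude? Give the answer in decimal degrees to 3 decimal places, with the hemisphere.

Bx = cos φ₂ cos Δλ = -0.284495,  By = cos φ₂ sin Δλ = 0.888778
φₘ = atan2(sin φ₁ + sin φ₂, √((cos φ₁ + Bx)² + By²)) = 46.96589°
λₘ = λ₁ + atan2(By, cos φ₁ + Bx) = 131.33477°

131.335°E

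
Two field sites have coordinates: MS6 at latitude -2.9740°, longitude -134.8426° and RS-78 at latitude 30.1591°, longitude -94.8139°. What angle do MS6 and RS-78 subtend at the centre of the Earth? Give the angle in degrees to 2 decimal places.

50.57°

Δφ = 33.1331°,  Δλ = 40.0287°
a = sin²(Δφ/2) + cos φ₁ cos φ₂ sin²(Δλ/2) = 0.182444
c = 2·arcsin(√a) = 0.882643 rad = 50.5717°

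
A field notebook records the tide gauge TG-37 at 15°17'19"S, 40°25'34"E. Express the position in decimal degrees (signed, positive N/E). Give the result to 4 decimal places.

lat: 15.2886° S → -15.2886°
lon: 40.4261° E → +40.4261°

-15.2886°, +40.4261°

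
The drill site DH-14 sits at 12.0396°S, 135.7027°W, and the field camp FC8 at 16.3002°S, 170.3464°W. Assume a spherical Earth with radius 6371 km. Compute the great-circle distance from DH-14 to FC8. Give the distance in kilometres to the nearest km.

Δφ = -4.2606°,  Δλ = -34.6437°
a = sin²(Δφ/2) + cos φ₁ cos φ₂ sin²(Δλ/2) = 0.084595
c = 2·arcsin(√a) = 0.590236 rad = 33.8180°
d = R·c = 6371 × 0.590236 = 3760.4 km

3760 km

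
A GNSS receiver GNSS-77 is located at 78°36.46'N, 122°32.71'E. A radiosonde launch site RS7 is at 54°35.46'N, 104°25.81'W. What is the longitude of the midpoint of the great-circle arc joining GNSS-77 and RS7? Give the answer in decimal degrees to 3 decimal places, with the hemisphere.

122.422°W

GNSS-77: φ = +78.60767°, λ = +122.54517°
RS7: φ = +54.59100°, λ = -104.43017°
Bx = cos φ₂ cos Δλ = -0.395339,  By = cos φ₂ sin Δλ = 0.423583
φₘ = atan2(sin φ₁ + sin φ₂, √((cos φ₁ + Bx)² + By²)) = 75.40460°
λₘ = λ₁ + atan2(By, cos φ₁ + Bx) = -122.42235°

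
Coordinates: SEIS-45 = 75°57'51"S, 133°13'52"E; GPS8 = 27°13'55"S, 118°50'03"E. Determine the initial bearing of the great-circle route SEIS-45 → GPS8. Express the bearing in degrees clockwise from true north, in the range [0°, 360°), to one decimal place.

SEIS-45: φ = -75.96417°, λ = +133.23111°
GPS8: φ = -27.23194°, λ = +118.83417°
Δλ = -14.3969°
y = sin Δλ · cos φ₂ = -0.221080
x = cos φ₁ sin φ₂ − sin φ₁ cos φ₂ cos Δλ = 0.724546
θ = atan2(y, x) = -16.9684° → 343.0316° (mod 360°)

343.0°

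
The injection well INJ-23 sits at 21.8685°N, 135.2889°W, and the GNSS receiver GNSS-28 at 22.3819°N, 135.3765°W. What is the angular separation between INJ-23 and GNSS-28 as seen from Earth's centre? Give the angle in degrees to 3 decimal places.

0.520°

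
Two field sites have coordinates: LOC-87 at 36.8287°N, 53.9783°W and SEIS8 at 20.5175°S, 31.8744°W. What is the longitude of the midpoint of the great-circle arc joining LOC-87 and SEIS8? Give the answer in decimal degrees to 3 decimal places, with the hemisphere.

42.049°W

Bx = cos φ₂ cos Δλ = 0.867730,  By = cos φ₂ sin Δλ = 0.352418
φₘ = atan2(sin φ₁ + sin φ₂, √((cos φ₁ + Bx)² + By²)) = 8.30662°
λₘ = λ₁ + atan2(By, cos φ₁ + Bx) = -42.04934°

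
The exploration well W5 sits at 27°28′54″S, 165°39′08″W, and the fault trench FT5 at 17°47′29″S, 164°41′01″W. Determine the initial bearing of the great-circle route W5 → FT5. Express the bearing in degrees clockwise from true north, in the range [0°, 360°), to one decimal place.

W5: φ = -27.48167°, λ = -165.65222°
FT5: φ = -17.79139°, λ = -164.68361°
Δλ = 0.9686°
y = sin Δλ · cos φ₂ = 0.016096
x = cos φ₁ sin φ₂ − sin φ₁ cos φ₂ cos Δλ = 0.168259
θ = atan2(y, x) = 5.4645° → 5.4645° (mod 360°)

5.5°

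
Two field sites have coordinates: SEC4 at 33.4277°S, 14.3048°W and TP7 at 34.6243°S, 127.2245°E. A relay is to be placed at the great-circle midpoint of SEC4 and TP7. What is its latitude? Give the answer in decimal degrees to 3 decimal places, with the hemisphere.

63.985°S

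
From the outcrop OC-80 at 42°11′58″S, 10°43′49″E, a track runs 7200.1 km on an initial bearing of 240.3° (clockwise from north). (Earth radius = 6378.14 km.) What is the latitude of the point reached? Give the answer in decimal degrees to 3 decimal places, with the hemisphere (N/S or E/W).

OC-80: φ = -42.19944°, λ = +10.73028°
δ = d/R = 7200.1/6378.14 = 1.128871 rad
φ₂ = arcsin(sin φ₁ cos δ + cos φ₁ sin δ cos θ)
   = arcsin(-0.67171·0.42768 + 0.74081·0.90393·-0.49546) = -38.24739°
λ₂ = λ₁ + atan2(sin θ sin δ cos φ₁, cos δ − sin φ₁ sin φ₂) = -78.10258°

38.247°S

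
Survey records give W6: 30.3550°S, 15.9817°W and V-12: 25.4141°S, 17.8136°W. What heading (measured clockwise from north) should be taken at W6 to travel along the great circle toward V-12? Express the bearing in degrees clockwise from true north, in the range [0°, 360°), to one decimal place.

341.4°

Δλ = -1.8319°
y = sin Δλ · cos φ₂ = -0.028874
x = cos φ₁ sin φ₂ − sin φ₁ cos φ₂ cos Δλ = 0.085895
θ = atan2(y, x) = -18.5802° → 341.4198° (mod 360°)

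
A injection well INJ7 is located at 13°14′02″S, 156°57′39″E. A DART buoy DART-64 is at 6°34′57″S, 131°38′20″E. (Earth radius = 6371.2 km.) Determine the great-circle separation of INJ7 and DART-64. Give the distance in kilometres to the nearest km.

INJ7: φ = -13.23389°, λ = +156.96083°
DART-64: φ = -6.58250°, λ = +131.63889°
Δφ = 6.6514°,  Δλ = -25.3219°
a = sin²(Δφ/2) + cos φ₁ cos φ₂ sin²(Δλ/2) = 0.049822
c = 2·arcsin(√a) = 0.450209 rad = 25.7951°
d = R·c = 6371.2 × 0.450209 = 2868.4 km

2868 km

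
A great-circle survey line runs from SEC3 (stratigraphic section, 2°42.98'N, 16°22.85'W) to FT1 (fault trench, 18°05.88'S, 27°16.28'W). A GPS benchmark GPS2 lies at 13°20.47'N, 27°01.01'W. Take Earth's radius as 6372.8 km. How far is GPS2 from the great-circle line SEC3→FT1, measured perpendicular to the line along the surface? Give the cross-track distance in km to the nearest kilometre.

1570 km

SEC3: φ = +2.71633°, λ = -16.38083°
FT1: φ = -18.09800°, λ = -27.27133°
GPS2: φ = +13.34117°, λ = -27.01683°
δ₁₃ = central angle SEC3→GPS2 = 0.260903 rad  (haversine)
θ₁₃ = bearing SEC3→GPS2 = 315.877°,  θ₁₂ = bearing SEC3→FT1 = 206.864°
dₓₜ = R·arcsin(sin δ₁₃ · sin(θ₁₃ − θ₁₂)) = 6372.8·arcsin(0.25795·sin(109.012°)) = 1570.039 km
|dₓₜ| = 1570.039 km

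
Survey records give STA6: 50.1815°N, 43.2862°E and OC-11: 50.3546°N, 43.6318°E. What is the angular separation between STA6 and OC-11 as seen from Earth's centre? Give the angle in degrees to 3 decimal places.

Δφ = 0.1731°,  Δλ = 0.3456°
a = sin²(Δφ/2) + cos φ₁ cos φ₂ sin²(Δλ/2) = 0.000006
c = 2·arcsin(√a) = 0.004898 rad = 0.2806°

0.281°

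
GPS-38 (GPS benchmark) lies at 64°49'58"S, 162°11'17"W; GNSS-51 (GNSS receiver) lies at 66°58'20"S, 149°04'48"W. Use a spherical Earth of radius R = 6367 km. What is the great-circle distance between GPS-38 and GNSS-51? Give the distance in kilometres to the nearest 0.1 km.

GPS-38: φ = -64.83278°, λ = -162.18806°
GNSS-51: φ = -66.97222°, λ = -149.08000°
Δφ = -2.1394°,  Δλ = 13.1081°
a = sin²(Δφ/2) + cos φ₁ cos φ₂ sin²(Δλ/2) = 0.002516
c = 2·arcsin(√a) = 0.100357 rad = 5.7500°
d = R·c = 6367 × 0.100357 = 639.0 km

639.0 km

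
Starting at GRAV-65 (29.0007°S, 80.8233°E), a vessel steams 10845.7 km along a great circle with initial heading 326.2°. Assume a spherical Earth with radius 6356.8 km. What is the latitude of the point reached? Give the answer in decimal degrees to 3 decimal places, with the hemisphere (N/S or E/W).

δ = d/R = 10845.7/6356.8 = 1.706157 rad
φ₂ = arcsin(sin φ₁ cos δ + cos φ₁ sin δ cos θ)
   = arcsin(-0.48482·-0.13495 + 0.87461·0.99085·0.83098) = 51.77322°
λ₂ = λ₁ + atan2(sin θ sin δ cos φ₁, cos δ − sin φ₁ sin φ₂) = 17.84901°

51.773°N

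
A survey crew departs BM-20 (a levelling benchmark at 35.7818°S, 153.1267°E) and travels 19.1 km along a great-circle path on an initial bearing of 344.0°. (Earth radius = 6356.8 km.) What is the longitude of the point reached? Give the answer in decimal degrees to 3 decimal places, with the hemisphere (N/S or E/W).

δ = d/R = 19.1/6356.8 = 0.003005 rad
φ₂ = arcsin(sin φ₁ cos δ + cos φ₁ sin δ cos θ)
   = arcsin(-0.58470·1.00000 + 0.81125·0.00300·0.96126) = -35.61630°
λ₂ = λ₁ + atan2(sin θ sin δ cos φ₁, cos δ − sin φ₁ sin φ₂) = 153.06833°

153.068°E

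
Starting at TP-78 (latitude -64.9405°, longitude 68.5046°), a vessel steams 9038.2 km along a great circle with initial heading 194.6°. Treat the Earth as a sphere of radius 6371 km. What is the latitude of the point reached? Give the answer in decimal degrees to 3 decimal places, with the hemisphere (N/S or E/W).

32.850°S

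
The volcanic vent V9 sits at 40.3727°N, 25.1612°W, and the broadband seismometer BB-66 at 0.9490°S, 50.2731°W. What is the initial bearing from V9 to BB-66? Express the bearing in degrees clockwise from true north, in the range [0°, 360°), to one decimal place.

215.3°

Δλ = -25.1119°
y = sin Δλ · cos φ₂ = -0.424329
x = cos φ₁ sin φ₂ − sin φ₁ cos φ₂ cos Δλ = -0.599069
θ = atan2(y, x) = -144.6895° → 215.3105° (mod 360°)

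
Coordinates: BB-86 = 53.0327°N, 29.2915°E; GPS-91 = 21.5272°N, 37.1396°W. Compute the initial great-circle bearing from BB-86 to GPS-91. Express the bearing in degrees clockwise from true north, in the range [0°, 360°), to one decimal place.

Δλ = -66.4311°
y = sin Δλ · cos φ₂ = -0.852642
x = cos φ₁ sin φ₂ − sin φ₁ cos φ₂ cos Δλ = -0.076523
θ = atan2(y, x) = -95.1285° → 264.8715° (mod 360°)

264.9°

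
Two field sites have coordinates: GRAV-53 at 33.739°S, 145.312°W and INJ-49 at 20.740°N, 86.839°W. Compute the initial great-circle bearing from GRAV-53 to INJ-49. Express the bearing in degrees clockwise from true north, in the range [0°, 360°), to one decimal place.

54.6°

Δλ = 58.4730°
y = sin Δλ · cos φ₂ = 0.797156
x = cos φ₁ sin φ₂ − sin φ₁ cos φ₂ cos Δλ = 0.566088
θ = atan2(y, x) = 54.6201° → 54.6201° (mod 360°)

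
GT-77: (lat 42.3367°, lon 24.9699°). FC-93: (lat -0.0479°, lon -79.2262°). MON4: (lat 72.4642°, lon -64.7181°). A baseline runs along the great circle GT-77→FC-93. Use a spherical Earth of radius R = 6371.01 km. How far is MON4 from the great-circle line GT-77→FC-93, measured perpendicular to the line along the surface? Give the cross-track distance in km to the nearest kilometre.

4453 km

δ₁₃ = central angle GT-77→MON4 = 0.871863 rad  (haversine)
θ₁₃ = bearing GT-77→MON4 = 336.823°,  θ₁₂ = bearing GT-77→FC-93 = 279.633°
dₓₜ = R·arcsin(sin δ₁₃ · sin(θ₁₃ − θ₁₂)) = 6371.01·arcsin(0.76553·sin(57.189°)) = 4452.912 km
|dₓₜ| = 4452.912 km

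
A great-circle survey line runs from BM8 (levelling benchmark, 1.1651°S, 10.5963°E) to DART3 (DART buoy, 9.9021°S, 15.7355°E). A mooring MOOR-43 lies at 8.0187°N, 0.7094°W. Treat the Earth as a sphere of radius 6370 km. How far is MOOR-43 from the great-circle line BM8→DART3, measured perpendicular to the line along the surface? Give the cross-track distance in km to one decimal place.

δ₁₃ = central angle BM8→MOOR-43 = 0.253780 rad  (haversine)
θ₁₃ = bearing BM8→MOOR-43 = 309.357°,  θ₁₂ = bearing BM8→DART3 = 149.860°
dₓₜ = R·arcsin(sin δ₁₃ · sin(θ₁₃ − θ₁₂)) = 6370·arcsin(0.25106·sin(159.497°)) = 560.895 km
|dₓₜ| = 560.895 km

560.9 km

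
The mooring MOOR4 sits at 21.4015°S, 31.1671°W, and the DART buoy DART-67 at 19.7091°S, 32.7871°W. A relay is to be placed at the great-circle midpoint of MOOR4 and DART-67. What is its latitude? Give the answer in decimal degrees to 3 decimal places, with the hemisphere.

20.557°S

Bx = cos φ₂ cos Δλ = 0.941041,  By = cos φ₂ sin Δλ = -0.026614
φₘ = atan2(sin φ₁ + sin φ₂, √((cos φ₁ + Bx)² + By²)) = -20.55718°
λₘ = λ₁ + atan2(By, cos φ₁ + Bx) = -31.98159°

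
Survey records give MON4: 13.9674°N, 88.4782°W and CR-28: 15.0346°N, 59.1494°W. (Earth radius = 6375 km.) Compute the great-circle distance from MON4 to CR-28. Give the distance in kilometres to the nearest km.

3159 km

Δφ = 1.0672°,  Δλ = 29.3288°
a = sin²(Δφ/2) + cos φ₁ cos φ₂ sin²(Δλ/2) = 0.060151
c = 2·arcsin(√a) = 0.495571 rad = 28.3941°
d = R·c = 6375 × 0.495571 = 3159.3 km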